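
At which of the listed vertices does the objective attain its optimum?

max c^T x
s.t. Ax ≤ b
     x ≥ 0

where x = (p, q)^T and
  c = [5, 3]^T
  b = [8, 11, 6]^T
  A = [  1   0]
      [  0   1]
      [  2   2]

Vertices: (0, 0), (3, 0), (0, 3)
(3, 0) with z = 15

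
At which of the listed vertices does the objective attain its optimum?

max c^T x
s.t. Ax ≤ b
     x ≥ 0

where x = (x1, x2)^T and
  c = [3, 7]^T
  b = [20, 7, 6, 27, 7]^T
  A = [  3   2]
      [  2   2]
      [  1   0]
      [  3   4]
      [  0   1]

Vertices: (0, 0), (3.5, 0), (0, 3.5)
Evaluating z = 3x1 + 7x2 at each vertex:
  (0, 0): z = 0
  (3.5, 0): z = 10.5
  (0, 3.5): z = 24.5

The largest value is z = 24.5, attained at (0, 3.5).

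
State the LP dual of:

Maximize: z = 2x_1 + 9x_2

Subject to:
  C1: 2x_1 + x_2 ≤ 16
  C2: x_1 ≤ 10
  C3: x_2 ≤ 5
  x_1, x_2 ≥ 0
Minimize: z = 16y1 + 10y2 + 5y3

Subject to:
  C1: -2y1 - y2 ≤ -2
  C2: -y1 - y3 ≤ -9
  y1, y2, y3 ≥ 0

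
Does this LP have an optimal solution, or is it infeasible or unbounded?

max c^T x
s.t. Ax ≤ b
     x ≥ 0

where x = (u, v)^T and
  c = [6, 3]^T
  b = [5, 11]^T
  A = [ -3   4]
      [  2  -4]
Feasible point: (0, 0) satisfies every constraint, so the LP is feasible.
Direction d = (4, 3): for each constraint row a, a·d ≤ 0 —
  (-3)(4) + (4)(3) = 0 ≤ 0
  (2)(4) + (-4)(3) = -4 ≤ 0
and d ≥ 0, so (0, 0) + t·d stays feasible for every t ≥ 0. Along this ray z = 6u + 3v changes by 33 per unit t, so z → +∞.

Unbounded: there is a feasible ray along which z → +∞.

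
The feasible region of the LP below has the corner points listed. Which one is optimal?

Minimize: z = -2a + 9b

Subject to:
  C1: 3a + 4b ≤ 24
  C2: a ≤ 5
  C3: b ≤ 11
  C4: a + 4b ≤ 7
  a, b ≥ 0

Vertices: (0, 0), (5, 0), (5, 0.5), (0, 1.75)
(5, 0) with z = -10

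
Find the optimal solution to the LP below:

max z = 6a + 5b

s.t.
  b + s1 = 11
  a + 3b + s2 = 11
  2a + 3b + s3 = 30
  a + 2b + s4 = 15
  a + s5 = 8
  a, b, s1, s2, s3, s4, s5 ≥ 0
a = 8, b = 1, z = 53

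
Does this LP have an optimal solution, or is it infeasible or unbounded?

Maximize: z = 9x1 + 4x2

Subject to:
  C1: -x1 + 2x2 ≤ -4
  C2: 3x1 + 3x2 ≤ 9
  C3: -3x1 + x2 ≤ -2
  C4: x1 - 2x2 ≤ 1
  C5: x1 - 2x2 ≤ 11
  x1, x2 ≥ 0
C4 requires x1 - 2x2 ≤ 1, while C1 (-x1 + 2x2 ≤ -4) is equivalent to x1 - 2x2 ≥ 4. Together they would need 4 ≤ x1 - 2x2 ≤ 1, which is impossible since 4 > 1. No point satisfies all constraints.

The feasible region is empty; the LP is infeasible.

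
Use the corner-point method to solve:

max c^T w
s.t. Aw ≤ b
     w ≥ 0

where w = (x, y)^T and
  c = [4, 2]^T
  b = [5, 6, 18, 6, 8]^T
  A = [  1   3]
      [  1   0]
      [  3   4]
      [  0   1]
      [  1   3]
Each vertex is the intersection of two constraint boundaries that also satisfies all remaining constraints:
  x = 0 and y = 0 → (0, 0)
  x + 3y = 5 and y = 0 → (5, 0)
  x + 3y = 5 and x = 0 → (0, 1.667)

Evaluating z = 4x + 2y at each vertex:
  (0, 0): z = 0
  (5, 0): z = 20
  (0, 1.667): z = 3.333

The maximum is at (5, 0) with z = 20.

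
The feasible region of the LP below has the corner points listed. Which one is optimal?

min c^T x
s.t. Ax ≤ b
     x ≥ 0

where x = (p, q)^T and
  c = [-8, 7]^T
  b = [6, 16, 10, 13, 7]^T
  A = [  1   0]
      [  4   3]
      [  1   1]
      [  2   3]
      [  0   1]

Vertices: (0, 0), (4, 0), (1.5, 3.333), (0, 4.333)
(4, 0) with z = -32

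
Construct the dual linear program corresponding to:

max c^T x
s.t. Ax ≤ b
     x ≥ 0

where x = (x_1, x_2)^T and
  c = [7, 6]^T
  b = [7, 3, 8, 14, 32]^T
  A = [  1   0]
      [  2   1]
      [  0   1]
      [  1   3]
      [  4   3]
Minimize: z = 7y1 + 3y2 + 8y3 + 14y4 + 32y5

Subject to:
  C1: -y1 - 2y2 - y4 - 4y5 ≤ -7
  C2: -y2 - y3 - 3y4 - 3y5 ≤ -6
  y1, y2, y3, y4, y5 ≥ 0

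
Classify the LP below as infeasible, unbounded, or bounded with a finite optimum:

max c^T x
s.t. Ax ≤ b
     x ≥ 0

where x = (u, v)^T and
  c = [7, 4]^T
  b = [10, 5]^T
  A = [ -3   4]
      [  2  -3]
Feasible point: (0, 0) satisfies every constraint, so the LP is feasible.
Direction d = (4, 3): for each constraint row a, a·d ≤ 0 —
  (-3)(4) + (4)(3) = 0 ≤ 0
  (2)(4) + (-3)(3) = -1 ≤ 0
and d ≥ 0, so (0, 0) + t·d stays feasible for every t ≥ 0. Along this ray z = 7u + 4v changes by 40 per unit t, so z → +∞.

Unbounded: there is a feasible ray along which z → +∞.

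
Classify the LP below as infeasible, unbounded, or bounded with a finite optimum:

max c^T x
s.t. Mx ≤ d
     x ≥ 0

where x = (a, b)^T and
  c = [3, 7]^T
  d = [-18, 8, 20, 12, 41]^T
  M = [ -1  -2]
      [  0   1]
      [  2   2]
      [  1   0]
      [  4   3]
The point (2, 8) satisfies every constraint, so the LP is feasible; the constraints give a ≤ 12 and b ≤ 8, which with a, b ≥ 0 keep the feasible region inside a bounded box. A feasible, bounded LP attains a finite optimum at a vertex.

Evaluating z = 3a + 7b at each vertex:
  (2, 8): z = 62

Feasible with finite optimum z* = 62 at (2, 8).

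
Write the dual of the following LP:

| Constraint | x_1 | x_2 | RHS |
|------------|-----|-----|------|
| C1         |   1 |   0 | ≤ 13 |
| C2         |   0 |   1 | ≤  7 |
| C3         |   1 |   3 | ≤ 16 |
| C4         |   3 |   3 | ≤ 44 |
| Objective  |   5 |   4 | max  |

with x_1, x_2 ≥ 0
Minimize: z = 13y1 + 7y2 + 16y3 + 44y4

Subject to:
  C1: -y1 - y3 - 3y4 ≤ -5
  C2: -y2 - 3y3 - 3y4 ≤ -4
  y1, y2, y3, y4 ≥ 0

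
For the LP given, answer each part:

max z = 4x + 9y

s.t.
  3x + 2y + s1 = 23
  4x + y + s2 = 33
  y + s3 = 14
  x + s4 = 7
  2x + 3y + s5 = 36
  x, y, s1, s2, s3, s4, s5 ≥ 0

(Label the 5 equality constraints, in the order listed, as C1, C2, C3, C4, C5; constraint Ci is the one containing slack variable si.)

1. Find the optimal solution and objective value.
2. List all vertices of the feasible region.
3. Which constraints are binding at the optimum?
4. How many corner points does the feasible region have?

1. x = 0, y = 11.5, z = 103.5
2. (0, 0), (7, 0), (7, 1), (0, 11.5)
3. C1, x ≥ 0
4. 4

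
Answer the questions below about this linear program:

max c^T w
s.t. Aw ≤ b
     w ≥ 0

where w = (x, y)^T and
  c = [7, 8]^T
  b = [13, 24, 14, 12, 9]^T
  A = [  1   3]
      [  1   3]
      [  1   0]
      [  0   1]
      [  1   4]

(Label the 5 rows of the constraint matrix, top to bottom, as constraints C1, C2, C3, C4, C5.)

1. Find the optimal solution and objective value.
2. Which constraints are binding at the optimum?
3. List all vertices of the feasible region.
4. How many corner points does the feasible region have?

1. x = 9, y = 0, z = 63
2. C5, y ≥ 0
3. (0, 0), (9, 0), (0, 2.25)
4. 3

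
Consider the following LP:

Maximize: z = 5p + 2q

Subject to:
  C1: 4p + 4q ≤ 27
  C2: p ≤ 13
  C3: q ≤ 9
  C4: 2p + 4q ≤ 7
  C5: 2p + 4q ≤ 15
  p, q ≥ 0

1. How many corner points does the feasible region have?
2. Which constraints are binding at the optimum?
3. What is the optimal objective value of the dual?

1. 3
2. C4, q ≥ 0
3. 17.5 (by strong duality, equal to the primal optimum)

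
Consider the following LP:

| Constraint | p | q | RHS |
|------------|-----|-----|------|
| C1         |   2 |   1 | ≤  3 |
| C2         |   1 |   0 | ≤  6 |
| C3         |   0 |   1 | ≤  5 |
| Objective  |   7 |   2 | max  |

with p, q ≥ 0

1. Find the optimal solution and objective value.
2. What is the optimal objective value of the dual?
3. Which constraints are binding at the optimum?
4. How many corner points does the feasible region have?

1. p = 1.5, q = 0, z = 10.5
2. 10.5 (by strong duality, equal to the primal optimum)
3. C1, q ≥ 0
4. 3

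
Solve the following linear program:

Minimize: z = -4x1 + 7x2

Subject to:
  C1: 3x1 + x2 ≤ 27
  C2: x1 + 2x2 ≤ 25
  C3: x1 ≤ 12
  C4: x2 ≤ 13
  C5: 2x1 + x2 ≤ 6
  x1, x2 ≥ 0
Each vertex is the intersection of two constraint boundaries that also satisfies all remaining constraints:
  x1 = 0 and x2 = 0 → (0, 0)
  2x1 + x2 = 6 and x2 = 0 → (3, 0)
  2x1 + x2 = 6 and x1 = 0 → (0, 6)

Evaluating z = -4x1 + 7x2 at each vertex:
  (0, 0): z = 0
  (3, 0): z = -12
  (0, 6): z = 42

The minimum is at (3, 0) with z = -12.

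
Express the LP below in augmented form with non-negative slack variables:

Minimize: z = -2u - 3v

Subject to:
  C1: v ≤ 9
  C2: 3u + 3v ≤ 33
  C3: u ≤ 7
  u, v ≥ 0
min z = -2u - 3v

s.t.
  v + s1 = 9
  3u + 3v + s2 = 33
  u + s3 = 7
  u, v, s1, s2, s3 ≥ 0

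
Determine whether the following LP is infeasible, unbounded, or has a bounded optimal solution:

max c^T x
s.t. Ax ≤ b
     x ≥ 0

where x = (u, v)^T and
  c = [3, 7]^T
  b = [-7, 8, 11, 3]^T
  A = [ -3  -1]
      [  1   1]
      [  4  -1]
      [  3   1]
One constraint requires 3u + v ≤ 3, while the constraint -3u - v ≤ -7 is equivalent to 3u + v ≥ 7. Together they would need 7 ≤ 3u + v ≤ 3, which is impossible since 7 > 3. No point satisfies all constraints.

Infeasible: no point satisfies all constraints simultaneously.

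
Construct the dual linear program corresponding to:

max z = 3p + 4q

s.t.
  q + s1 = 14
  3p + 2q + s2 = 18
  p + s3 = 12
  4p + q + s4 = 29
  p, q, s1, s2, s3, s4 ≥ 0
Minimize: z = 14y1 + 18y2 + 12y3 + 29y4

Subject to:
  C1: -3y2 - y3 - 4y4 ≤ -3
  C2: -y1 - 2y2 - y4 ≤ -4
  y1, y2, y3, y4 ≥ 0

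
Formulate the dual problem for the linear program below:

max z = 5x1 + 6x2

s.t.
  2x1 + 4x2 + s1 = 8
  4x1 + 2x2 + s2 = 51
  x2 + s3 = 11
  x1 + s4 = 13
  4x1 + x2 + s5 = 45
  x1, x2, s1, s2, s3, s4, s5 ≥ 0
Minimize: z = 8y1 + 51y2 + 11y3 + 13y4 + 45y5

Subject to:
  C1: -2y1 - 4y2 - y4 - 4y5 ≤ -5
  C2: -4y1 - 2y2 - y3 - y5 ≤ -6
  y1, y2, y3, y4, y5 ≥ 0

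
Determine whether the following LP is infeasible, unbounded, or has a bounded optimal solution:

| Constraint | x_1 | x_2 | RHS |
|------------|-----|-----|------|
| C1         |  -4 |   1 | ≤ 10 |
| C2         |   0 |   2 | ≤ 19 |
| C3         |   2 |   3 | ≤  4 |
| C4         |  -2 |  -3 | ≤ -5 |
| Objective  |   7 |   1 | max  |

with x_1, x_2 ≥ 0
C3 requires 2x_1 + 3x_2 ≤ 4, while C4 (-2x_1 - 3x_2 ≤ -5) is equivalent to 2x_1 + 3x_2 ≥ 5. Together they would need 5 ≤ 2x_1 + 3x_2 ≤ 4, which is impossible since 5 > 4. No point satisfies all constraints.

The feasible region is empty; the LP is infeasible.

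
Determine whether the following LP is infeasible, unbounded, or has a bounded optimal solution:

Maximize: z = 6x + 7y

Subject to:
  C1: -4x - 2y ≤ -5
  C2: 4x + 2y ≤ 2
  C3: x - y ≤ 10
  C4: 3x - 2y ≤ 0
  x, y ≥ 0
C2 requires 4x + 2y ≤ 2, while C1 (-4x - 2y ≤ -5) is equivalent to 4x + 2y ≥ 5. Together they would need 5 ≤ 4x + 2y ≤ 2, which is impossible since 5 > 2. No point satisfies all constraints.

The feasible region is empty; the LP is infeasible.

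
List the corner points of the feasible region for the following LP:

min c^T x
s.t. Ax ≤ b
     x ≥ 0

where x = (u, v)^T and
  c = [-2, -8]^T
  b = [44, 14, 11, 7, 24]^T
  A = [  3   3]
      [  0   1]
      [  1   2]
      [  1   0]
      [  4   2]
Each vertex is the intersection of two constraint boundaries that also satisfies all remaining constraints:
  u = 0 and v = 0 → (0, 0)
  4u + 2v = 24 and v = 0 → (6, 0)
  u + 2v = 11 and 4u + 2v = 24 → (4.333, 3.333)
  u + 2v = 11 and u = 0 → (0, 5.5)

Vertices: (0, 0), (6, 0), (4.333, 3.333), (0, 5.5)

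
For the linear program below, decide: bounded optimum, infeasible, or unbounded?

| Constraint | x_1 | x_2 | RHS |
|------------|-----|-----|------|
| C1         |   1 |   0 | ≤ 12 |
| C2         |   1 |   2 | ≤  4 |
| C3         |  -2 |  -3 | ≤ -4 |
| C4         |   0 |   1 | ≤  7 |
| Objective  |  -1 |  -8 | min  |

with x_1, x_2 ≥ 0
The point (0, 2) satisfies every constraint, so the LP is feasible; the constraints give x_1 ≤ 12 and x_2 ≤ 7, which with x_1, x_2 ≥ 0 keep the feasible region inside a bounded box. A feasible, bounded LP attains a finite optimum at a vertex.

Bounded optimum: z* = -16 at (0, 2).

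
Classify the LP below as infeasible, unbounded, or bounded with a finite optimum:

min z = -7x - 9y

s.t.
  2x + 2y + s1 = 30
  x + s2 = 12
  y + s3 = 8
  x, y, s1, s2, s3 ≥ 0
The point (7, 8) satisfies every constraint, so the LP is feasible; the constraints give x ≤ 12 and y ≤ 8, which with x, y ≥ 0 keep the feasible region inside a bounded box. A feasible, bounded LP attains a finite optimum at a vertex.

Feasible with finite optimum z* = -121 at (7, 8).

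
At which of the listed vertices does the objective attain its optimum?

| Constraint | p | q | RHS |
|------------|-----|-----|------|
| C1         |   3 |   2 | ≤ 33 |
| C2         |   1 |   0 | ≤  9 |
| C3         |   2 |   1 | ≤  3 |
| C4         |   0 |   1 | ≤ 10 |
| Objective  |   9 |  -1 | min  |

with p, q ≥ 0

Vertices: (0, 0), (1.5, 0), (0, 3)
Evaluating z = 9p - q at each vertex:
  (0, 0): z = 0
  (1.5, 0): z = 13.5
  (0, 3): z = -3

The smallest value is z = -3, attained at (0, 3).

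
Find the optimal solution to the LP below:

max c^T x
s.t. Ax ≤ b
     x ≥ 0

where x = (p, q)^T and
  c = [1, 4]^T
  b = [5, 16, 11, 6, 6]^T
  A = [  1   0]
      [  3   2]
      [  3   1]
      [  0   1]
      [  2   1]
Each vertex is the intersection of two constraint boundaries that also satisfies all remaining constraints:
  p = 0 and q = 0 → (0, 0)
  2p + q = 6 and q = 0 → (3, 0)
  q = 6 and 2p + q = 6 → (0, 6)

Evaluating z = p + 4q at each vertex:
  (0, 0): z = 0
  (3, 0): z = 3
  (0, 6): z = 24

The maximum is at (0, 6) with z = 24.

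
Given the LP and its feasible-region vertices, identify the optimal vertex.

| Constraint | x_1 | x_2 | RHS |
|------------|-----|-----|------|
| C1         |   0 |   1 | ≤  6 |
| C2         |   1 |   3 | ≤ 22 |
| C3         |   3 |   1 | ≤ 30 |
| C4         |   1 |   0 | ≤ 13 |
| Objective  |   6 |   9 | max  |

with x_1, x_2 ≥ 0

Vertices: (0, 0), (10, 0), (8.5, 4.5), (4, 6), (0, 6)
Evaluating z = 6x_1 + 9x_2 at each vertex:
  (0, 0): z = 0
  (10, 0): z = 60
  (8.5, 4.5): z = 91.5
  (4, 6): z = 78
  (0, 6): z = 54

The largest value is z = 91.5, attained at (8.5, 4.5).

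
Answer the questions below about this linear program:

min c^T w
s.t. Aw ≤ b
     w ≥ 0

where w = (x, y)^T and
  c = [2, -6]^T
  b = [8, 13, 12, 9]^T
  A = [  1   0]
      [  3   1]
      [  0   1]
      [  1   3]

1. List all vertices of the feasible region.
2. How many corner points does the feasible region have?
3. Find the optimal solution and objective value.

1. (0, 0), (4.333, 0), (3.75, 1.75), (0, 3)
2. 4
3. x = 0, y = 3, z = -18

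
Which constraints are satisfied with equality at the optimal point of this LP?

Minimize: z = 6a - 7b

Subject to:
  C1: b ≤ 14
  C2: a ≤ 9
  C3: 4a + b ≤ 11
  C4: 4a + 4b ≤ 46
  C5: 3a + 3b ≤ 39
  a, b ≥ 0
Optimal: a = 0, b = 11
Binding: C3, a ≥ 0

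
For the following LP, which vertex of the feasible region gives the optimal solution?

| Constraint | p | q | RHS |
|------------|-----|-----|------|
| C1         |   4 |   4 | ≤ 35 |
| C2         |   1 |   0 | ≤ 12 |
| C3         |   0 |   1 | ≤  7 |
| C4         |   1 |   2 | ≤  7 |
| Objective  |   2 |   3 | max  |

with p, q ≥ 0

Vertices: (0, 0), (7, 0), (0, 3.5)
(7, 0) with z = 14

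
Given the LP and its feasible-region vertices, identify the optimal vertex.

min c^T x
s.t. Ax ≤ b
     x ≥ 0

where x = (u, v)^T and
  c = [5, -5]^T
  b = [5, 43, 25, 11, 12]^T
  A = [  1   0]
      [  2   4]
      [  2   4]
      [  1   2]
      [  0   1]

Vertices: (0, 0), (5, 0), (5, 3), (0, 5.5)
(0, 5.5) with z = -27.5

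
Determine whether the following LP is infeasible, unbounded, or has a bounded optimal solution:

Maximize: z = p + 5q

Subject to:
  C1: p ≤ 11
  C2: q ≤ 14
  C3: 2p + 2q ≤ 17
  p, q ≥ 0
The point (0, 8.5) satisfies every constraint, so the LP is feasible; the constraints give p ≤ 11 and q ≤ 14, which with p, q ≥ 0 keep the feasible region inside a bounded box. A feasible, bounded LP attains a finite optimum at a vertex.

Feasible with finite optimum z* = 42.5 at (0, 8.5).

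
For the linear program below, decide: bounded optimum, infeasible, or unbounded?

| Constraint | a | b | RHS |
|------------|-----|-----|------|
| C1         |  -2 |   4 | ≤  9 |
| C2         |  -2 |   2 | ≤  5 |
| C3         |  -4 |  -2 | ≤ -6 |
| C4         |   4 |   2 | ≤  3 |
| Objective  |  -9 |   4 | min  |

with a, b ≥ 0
C4 requires 4a + 2b ≤ 3, while C3 (-4a - 2b ≤ -6) is equivalent to 4a + 2b ≥ 6. Together they would need 6 ≤ 4a + 2b ≤ 3, which is impossible since 6 > 3. No point satisfies all constraints.

The feasible region is empty; the LP is infeasible.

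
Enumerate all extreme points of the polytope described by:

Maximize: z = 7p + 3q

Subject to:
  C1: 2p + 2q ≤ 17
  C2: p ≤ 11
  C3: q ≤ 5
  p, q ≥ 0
Each vertex is the intersection of two constraint boundaries that also satisfies all remaining constraints:
  p = 0 and q = 0 → (0, 0)
  2p + 2q = 17 and q = 0 → (8.5, 0)
  2p + 2q = 17 and q = 5 → (3.5, 5)
  q = 5 and p = 0 → (0, 5)

Vertices: (0, 0), (8.5, 0), (3.5, 5), (0, 5)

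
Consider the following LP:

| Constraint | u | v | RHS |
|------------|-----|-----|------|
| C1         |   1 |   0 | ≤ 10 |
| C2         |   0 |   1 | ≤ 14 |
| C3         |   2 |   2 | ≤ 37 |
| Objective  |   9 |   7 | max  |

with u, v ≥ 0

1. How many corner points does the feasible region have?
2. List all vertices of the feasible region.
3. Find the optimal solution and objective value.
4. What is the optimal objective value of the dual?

1. 5
2. (0, 0), (10, 0), (10, 8.5), (4.5, 14), (0, 14)
3. u = 10, v = 8.5, z = 149.5
4. 149.5 (by strong duality, equal to the primal optimum)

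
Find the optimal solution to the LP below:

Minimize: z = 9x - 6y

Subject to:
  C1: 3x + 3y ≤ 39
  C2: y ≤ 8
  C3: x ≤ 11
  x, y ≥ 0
Each vertex is the intersection of two constraint boundaries that also satisfies all remaining constraints:
  x = 0 and y = 0 → (0, 0)
  x = 11 and y = 0 → (11, 0)
  3x + 3y = 39 and x = 11 → (11, 2)
  3x + 3y = 39 and y = 8 → (5, 8)
  y = 8 and x = 0 → (0, 8)

Evaluating z = 9x - 6y at each vertex:
  (0, 0): z = 0
  (11, 0): z = 99
  (11, 2): z = 87
  (5, 8): z = -3
  (0, 8): z = -48

The minimum is at (0, 8) with z = -48.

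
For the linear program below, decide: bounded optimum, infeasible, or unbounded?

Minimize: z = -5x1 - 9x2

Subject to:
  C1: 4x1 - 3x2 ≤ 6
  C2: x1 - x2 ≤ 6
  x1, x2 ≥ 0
Feasible point: (0, 0) satisfies every constraint, so the LP is feasible.
Direction d = (0, 1): for each constraint row a, a·d ≤ 0 —
  (4)(0) + (-3)(1) = -3 ≤ 0
  (1)(0) + (-1)(1) = -1 ≤ 0
and d ≥ 0, so (0, 0) + t·d stays feasible for every t ≥ 0. Along this ray z = -5x1 - 9x2 changes by -9 per unit t, so z → −∞.

The LP is unbounded; z can be made arbitrarily small.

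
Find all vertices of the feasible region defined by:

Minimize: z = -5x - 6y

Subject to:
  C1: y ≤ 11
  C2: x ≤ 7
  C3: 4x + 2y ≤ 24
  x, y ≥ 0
Each vertex is the intersection of two constraint boundaries that also satisfies all remaining constraints:
  x = 0 and y = 0 → (0, 0)
  4x + 2y = 24 and y = 0 → (6, 0)
  y = 11 and 4x + 2y = 24 → (0.5, 11)
  y = 11 and x = 0 → (0, 11)

Vertices: (0, 0), (6, 0), (0.5, 11), (0, 11)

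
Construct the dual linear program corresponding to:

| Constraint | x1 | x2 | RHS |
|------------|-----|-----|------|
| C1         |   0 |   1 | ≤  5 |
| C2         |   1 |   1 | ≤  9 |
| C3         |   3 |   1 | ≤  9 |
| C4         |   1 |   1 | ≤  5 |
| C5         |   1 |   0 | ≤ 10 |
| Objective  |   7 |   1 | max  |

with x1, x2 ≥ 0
Minimize: z = 5y1 + 9y2 + 9y3 + 5y4 + 10y5

Subject to:
  C1: -y2 - 3y3 - y4 - y5 ≤ -7
  C2: -y1 - y2 - y3 - y4 ≤ -1
  y1, y2, y3, y4, y5 ≥ 0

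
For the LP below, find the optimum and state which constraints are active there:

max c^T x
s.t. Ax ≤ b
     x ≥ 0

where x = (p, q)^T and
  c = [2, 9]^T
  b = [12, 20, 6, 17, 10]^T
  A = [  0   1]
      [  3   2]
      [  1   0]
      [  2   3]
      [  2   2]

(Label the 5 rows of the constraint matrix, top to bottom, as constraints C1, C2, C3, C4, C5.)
Optimal: p = 0, q = 5
Binding: C5, p ≥ 0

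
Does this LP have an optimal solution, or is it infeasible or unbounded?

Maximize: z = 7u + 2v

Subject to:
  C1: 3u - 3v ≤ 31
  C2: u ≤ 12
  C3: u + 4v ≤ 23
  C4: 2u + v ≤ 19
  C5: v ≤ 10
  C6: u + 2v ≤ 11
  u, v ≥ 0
The point (9.5, 0) satisfies every constraint, so the LP is feasible; the constraints give u ≤ 12 and v ≤ 10, which with u, v ≥ 0 keep the feasible region inside a bounded box. A feasible, bounded LP attains a finite optimum at a vertex.

Evaluating z = 7u + 2v at each vertex:
  (0, 0): z = 0
  (9.5, 0): z = 66.5
  (9, 1): z = 65
  (0, 5.5): z = 11

Feasible with finite optimum z* = 66.5 at (9.5, 0).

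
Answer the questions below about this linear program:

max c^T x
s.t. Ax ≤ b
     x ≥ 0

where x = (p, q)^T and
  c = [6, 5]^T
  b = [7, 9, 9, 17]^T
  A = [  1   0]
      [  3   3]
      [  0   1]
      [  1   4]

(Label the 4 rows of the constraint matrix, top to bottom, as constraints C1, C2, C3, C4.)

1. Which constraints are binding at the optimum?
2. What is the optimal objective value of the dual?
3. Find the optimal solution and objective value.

1. C2, q ≥ 0
2. 18 (by strong duality, equal to the primal optimum)
3. p = 3, q = 0, z = 18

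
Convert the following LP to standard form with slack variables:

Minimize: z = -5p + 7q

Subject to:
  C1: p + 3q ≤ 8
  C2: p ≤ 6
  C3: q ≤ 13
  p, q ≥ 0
min z = -5p + 7q

s.t.
  p + 3q + s1 = 8
  p + s2 = 6
  q + s3 = 13
  p, q, s1, s2, s3 ≥ 0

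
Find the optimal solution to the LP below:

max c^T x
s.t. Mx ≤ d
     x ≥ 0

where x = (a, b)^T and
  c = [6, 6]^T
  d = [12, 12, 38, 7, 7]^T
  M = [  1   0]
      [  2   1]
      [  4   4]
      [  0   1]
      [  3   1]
a = 0, b = 7, z = 42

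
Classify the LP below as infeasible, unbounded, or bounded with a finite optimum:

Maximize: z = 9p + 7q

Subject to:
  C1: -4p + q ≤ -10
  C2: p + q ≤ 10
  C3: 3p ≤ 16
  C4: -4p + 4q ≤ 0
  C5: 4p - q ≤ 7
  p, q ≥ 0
C5 requires 4p - q ≤ 7, while C1 (-4p + q ≤ -10) is equivalent to 4p - q ≥ 10. Together they would need 10 ≤ 4p - q ≤ 7, which is impossible since 10 > 7. No point satisfies all constraints.

Infeasible: no point satisfies all constraints simultaneously.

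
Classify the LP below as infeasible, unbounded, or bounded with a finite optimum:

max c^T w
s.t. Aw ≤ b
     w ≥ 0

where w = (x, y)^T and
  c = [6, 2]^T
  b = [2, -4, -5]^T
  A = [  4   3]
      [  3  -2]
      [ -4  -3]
One constraint requires 4x + 3y ≤ 2, while the constraint -4x - 3y ≤ -5 is equivalent to 4x + 3y ≥ 5. Together they would need 5 ≤ 4x + 3y ≤ 2, which is impossible since 5 > 2. No point satisfies all constraints.

Infeasible: no point satisfies all constraints simultaneously.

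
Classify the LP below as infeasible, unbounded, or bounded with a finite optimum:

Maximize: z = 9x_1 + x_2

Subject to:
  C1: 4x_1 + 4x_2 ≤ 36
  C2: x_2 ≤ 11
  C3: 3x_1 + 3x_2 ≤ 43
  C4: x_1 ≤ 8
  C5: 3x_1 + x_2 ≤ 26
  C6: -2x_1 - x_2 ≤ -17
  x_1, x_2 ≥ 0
The point (8, 1) satisfies every constraint, so the LP is feasible; the constraints give x_1 ≤ 8 and x_2 ≤ 11, which with x_1, x_2 ≥ 0 keep the feasible region inside a bounded box. A feasible, bounded LP attains a finite optimum at a vertex.

Evaluating z = 9x_1 + x_2 at each vertex:
  (8, 1): z = 73

Bounded optimum: z* = 73 at (8, 1).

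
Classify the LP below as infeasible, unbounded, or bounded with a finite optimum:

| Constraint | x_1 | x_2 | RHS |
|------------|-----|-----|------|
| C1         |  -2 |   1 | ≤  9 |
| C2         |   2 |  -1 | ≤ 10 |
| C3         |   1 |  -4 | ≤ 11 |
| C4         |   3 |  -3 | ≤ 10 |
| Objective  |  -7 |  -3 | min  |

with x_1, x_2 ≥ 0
Feasible point: (0, 0) satisfies every constraint, so the LP is feasible.
Direction d = (1, 2): for each constraint row a, a·d ≤ 0 —
  (-2)(1) + (1)(2) = 0 ≤ 0
  (2)(1) + (-1)(2) = 0 ≤ 0
  (1)(1) + (-4)(2) = -7 ≤ 0
  (3)(1) + (-3)(2) = -3 ≤ 0
and d ≥ 0, so (0, 0) + t·d stays feasible for every t ≥ 0. Along this ray z = -7x_1 - 3x_2 changes by -13 per unit t, so z → −∞.

The LP is unbounded; z can be made arbitrarily small.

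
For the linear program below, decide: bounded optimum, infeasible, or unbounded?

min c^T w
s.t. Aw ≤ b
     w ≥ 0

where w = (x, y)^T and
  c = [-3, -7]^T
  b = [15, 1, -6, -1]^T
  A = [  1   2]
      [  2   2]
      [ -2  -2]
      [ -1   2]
One constraint requires 2x + 2y ≤ 1, while the constraint -2x - 2y ≤ -6 is equivalent to 2x + 2y ≥ 6. Together they would need 6 ≤ 2x + 2y ≤ 1, which is impossible since 6 > 1. No point satisfies all constraints.

Infeasible — the constraint set is empty.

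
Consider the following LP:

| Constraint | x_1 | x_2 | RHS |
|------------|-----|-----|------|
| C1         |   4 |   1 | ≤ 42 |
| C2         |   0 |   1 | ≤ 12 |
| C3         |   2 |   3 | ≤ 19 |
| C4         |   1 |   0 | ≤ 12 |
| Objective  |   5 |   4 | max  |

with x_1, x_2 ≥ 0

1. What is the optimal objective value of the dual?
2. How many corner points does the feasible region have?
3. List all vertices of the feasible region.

1. 47.5 (by strong duality, equal to the primal optimum)
2. 3
3. (0, 0), (9.5, 0), (0, 6.333)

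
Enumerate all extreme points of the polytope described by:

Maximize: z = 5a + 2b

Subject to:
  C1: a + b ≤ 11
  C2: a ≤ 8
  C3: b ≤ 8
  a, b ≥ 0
Each vertex is the intersection of two constraint boundaries that also satisfies all remaining constraints:
  a = 0 and b = 0 → (0, 0)
  a = 8 and b = 0 → (8, 0)
  a + b = 11 and a = 8 → (8, 3)
  a + b = 11 and b = 8 → (3, 8)
  b = 8 and a = 0 → (0, 8)

Vertices: (0, 0), (8, 0), (8, 3), (3, 8), (0, 8)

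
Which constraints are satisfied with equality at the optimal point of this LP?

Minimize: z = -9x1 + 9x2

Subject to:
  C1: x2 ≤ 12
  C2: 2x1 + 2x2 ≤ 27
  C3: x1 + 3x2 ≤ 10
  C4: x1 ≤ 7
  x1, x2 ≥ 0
Optimal: x1 = 7, x2 = 0
Slack at optimum:
  C1: slack = 12
  C2: slack = 13
  C3: slack = 3
  C4: slack = 0 (binding)
  x1 ≥ 0: x1 = 7
  x2 ≥ 0: x2 = 0 (binding)
Binding constraints: C4, x2 ≥ 0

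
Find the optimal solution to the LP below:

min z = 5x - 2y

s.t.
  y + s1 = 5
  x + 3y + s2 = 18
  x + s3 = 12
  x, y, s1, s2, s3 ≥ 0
Each vertex is the intersection of two constraint boundaries that also satisfies all remaining constraints:
  x = 0 and y = 0 → (0, 0)
  x = 12 and y = 0 → (12, 0)
  x + 3y = 18 and x = 12 → (12, 2)
  y = 5 and x + 3y = 18 → (3, 5)
  y = 5 and x = 0 → (0, 5)

Evaluating z = 5x - 2y at each vertex:
  (0, 0): z = 0
  (12, 0): z = 60
  (12, 2): z = 56
  (3, 5): z = 5
  (0, 5): z = -10

The minimum is at (0, 5) with z = -10.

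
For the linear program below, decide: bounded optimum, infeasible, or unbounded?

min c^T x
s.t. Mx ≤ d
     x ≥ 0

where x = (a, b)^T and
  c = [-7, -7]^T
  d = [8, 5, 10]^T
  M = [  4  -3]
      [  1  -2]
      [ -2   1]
Feasible point: (0, 0) satisfies every constraint, so the LP is feasible.
Direction d = (3, 4): for each constraint row a, a·d ≤ 0 —
  (4)(3) + (-3)(4) = 0 ≤ 0
  (1)(3) + (-2)(4) = -5 ≤ 0
  (-2)(3) + (1)(4) = -2 ≤ 0
and d ≥ 0, so (0, 0) + t·d stays feasible for every t ≥ 0. Along this ray z = -7a - 7b changes by -49 per unit t, so z → −∞.

The LP is unbounded; z can be made arbitrarily small.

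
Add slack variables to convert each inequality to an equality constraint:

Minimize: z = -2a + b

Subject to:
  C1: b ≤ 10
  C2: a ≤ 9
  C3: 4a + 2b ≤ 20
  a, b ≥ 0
min z = -2a + b

s.t.
  b + s1 = 10
  a + s2 = 9
  4a + 2b + s3 = 20
  a, b, s1, s2, s3 ≥ 0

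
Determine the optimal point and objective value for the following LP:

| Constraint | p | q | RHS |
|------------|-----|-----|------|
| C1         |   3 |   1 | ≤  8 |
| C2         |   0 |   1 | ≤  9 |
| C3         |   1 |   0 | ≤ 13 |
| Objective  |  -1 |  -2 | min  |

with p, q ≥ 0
Each vertex is the intersection of two constraint boundaries that also satisfies all remaining constraints:
  p = 0 and q = 0 → (0, 0)
  3p + q = 8 and q = 0 → (2.667, 0)
  3p + q = 8 and p = 0 → (0, 8)

Evaluating z = -p - 2q at each vertex:
  (0, 0): z = 0
  (2.667, 0): z = -2.667
  (0, 8): z = -16

The minimum is at (0, 8) with z = -16.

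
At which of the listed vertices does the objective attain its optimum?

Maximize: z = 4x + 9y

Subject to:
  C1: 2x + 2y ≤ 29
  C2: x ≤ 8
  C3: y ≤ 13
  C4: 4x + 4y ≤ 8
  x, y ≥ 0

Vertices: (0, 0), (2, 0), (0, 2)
(0, 2) with z = 18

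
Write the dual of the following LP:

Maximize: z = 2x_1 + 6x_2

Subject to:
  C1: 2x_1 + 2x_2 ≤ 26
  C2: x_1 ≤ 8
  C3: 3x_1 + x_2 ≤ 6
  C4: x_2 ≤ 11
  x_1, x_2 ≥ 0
Minimize: z = 26y1 + 8y2 + 6y3 + 11y4

Subject to:
  C1: -2y1 - y2 - 3y3 ≤ -2
  C2: -2y1 - y3 - y4 ≤ -6
  y1, y2, y3, y4 ≥ 0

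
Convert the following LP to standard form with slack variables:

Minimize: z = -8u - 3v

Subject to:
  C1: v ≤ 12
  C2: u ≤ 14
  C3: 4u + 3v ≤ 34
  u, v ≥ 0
min z = -8u - 3v

s.t.
  v + s1 = 12
  u + s2 = 14
  4u + 3v + s3 = 34
  u, v, s1, s2, s3 ≥ 0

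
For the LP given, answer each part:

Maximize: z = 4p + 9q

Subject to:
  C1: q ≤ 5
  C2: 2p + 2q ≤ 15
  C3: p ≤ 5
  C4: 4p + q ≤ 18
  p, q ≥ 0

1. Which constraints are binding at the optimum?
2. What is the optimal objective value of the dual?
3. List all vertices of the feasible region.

1. C1, C2
2. 55 (by strong duality, equal to the primal optimum)
3. (0, 0), (4.5, 0), (3.5, 4), (2.5, 5), (0, 5)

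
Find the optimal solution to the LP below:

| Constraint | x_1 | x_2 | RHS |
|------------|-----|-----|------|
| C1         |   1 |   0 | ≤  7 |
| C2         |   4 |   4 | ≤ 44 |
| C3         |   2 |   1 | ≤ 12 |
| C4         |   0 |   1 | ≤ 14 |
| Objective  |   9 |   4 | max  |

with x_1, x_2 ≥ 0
x_1 = 6, x_2 = 0, z = 54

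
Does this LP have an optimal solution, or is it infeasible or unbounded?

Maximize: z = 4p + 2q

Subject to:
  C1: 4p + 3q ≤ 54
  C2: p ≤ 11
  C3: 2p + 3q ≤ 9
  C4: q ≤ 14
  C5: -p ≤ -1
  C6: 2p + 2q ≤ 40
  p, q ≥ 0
The point (4.5, 0) satisfies every constraint, so the LP is feasible; the constraints give p ≤ 11 and q ≤ 14, which with p, q ≥ 0 keep the feasible region inside a bounded box. A feasible, bounded LP attains a finite optimum at a vertex.

Evaluating z = 4p + 2q at each vertex:
  (1, 0): z = 4
  (4.5, 0): z = 18
  (1, 2.333): z = 8.667

The LP has an optimal solution: (4.5, 0) with z = 18.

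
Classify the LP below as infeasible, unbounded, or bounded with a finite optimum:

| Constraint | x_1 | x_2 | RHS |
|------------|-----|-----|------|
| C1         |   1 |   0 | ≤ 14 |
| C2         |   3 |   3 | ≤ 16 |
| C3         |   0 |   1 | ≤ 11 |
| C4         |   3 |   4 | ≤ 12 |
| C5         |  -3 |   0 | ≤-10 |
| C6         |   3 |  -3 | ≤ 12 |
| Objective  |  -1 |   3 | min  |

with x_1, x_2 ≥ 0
The point (4, 0) satisfies every constraint, so the LP is feasible; the constraints give x_1 ≤ 14 and x_2 ≤ 11, which with x_1, x_2 ≥ 0 keep the feasible region inside a bounded box. A feasible, bounded LP attains a finite optimum at a vertex.

Evaluating z = -x_1 + 3x_2 at each vertex:
  (3.333, 0): z = -3.333
  (4, 0): z = -4
  (3.333, 0.5): z = -1.833

Bounded optimum: z* = -4 at (4, 0).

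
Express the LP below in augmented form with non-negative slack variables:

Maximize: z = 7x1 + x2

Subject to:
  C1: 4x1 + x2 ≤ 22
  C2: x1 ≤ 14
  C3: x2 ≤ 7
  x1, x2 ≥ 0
max z = 7x1 + x2

s.t.
  4x1 + x2 + s1 = 22
  x1 + s2 = 14
  x2 + s3 = 7
  x1, x2, s1, s2, s3 ≥ 0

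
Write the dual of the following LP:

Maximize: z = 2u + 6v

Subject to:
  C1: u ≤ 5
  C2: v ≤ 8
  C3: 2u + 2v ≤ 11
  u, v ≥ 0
Minimize: z = 5y1 + 8y2 + 11y3

Subject to:
  C1: -y1 - 2y3 ≤ -2
  C2: -y2 - 2y3 ≤ -6
  y1, y2, y3 ≥ 0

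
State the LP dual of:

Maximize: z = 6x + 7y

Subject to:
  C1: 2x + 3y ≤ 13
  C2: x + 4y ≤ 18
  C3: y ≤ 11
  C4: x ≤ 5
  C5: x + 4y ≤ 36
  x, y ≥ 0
Minimize: z = 13y1 + 18y2 + 11y3 + 5y4 + 36y5

Subject to:
  C1: -2y1 - y2 - y4 - y5 ≤ -6
  C2: -3y1 - 4y2 - y3 - 4y5 ≤ -7
  y1, y2, y3, y4, y5 ≥ 0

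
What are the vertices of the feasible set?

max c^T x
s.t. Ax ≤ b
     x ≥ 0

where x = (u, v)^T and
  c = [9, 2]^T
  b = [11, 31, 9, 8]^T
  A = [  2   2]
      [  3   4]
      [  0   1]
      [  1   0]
Each vertex is the intersection of two constraint boundaries that also satisfies all remaining constraints:
  u = 0 and v = 0 → (0, 0)
  2u + 2v = 11 and v = 0 → (5.5, 0)
  2u + 2v = 11 and u = 0 → (0, 5.5)

Vertices: (0, 0), (5.5, 0), (0, 5.5)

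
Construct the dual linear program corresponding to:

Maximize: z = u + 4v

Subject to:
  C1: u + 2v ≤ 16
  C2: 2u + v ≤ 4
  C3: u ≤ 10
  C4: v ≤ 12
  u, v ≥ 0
Minimize: z = 16y1 + 4y2 + 10y3 + 12y4

Subject to:
  C1: -y1 - 2y2 - y3 ≤ -1
  C2: -2y1 - y2 - y4 ≤ -4
  y1, y2, y3, y4 ≥ 0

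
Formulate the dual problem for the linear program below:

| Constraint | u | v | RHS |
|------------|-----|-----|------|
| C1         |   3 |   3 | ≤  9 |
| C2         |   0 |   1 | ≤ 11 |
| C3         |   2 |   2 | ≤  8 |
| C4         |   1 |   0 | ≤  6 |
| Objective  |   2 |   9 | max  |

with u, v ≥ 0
Minimize: z = 9y1 + 11y2 + 8y3 + 6y4

Subject to:
  C1: -3y1 - 2y3 - y4 ≤ -2
  C2: -3y1 - y2 - 2y3 ≤ -9
  y1, y2, y3, y4 ≥ 0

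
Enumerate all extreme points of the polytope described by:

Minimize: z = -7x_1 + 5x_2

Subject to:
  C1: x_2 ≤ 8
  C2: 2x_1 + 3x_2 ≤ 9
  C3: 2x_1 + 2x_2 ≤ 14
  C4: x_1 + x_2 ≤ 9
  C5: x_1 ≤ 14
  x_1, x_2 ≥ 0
Each vertex is the intersection of two constraint boundaries that also satisfies all remaining constraints:
  x_1 = 0 and x_2 = 0 → (0, 0)
  2x_1 + 3x_2 = 9 and x_2 = 0 → (4.5, 0)
  2x_1 + 3x_2 = 9 and x_1 = 0 → (0, 3)

Vertices: (0, 0), (4.5, 0), (0, 3)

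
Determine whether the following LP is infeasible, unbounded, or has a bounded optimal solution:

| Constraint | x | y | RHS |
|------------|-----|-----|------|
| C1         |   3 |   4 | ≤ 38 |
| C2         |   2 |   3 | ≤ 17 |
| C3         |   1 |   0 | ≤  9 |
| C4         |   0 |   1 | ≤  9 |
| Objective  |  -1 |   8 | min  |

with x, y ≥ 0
The point (8.5, 0) satisfies every constraint, so the LP is feasible; the constraints give x ≤ 9 and y ≤ 9, which with x, y ≥ 0 keep the feasible region inside a bounded box. A feasible, bounded LP attains a finite optimum at a vertex.

Evaluating z = -x + 8y at each vertex:
  (0, 0): z = 0
  (8.5, 0): z = -8.5
  (0, 5.667): z = 45.33

The LP has an optimal solution: (8.5, 0) with z = -8.5.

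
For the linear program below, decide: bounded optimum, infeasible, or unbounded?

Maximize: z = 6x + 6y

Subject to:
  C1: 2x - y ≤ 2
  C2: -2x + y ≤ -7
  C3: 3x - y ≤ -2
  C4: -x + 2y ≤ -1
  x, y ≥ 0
C1 requires 2x - y ≤ 2, while C2 (-2x + y ≤ -7) is equivalent to 2x - y ≥ 7. Together they would need 7 ≤ 2x - y ≤ 2, which is impossible since 7 > 2. No point satisfies all constraints.

Infeasible: no point satisfies all constraints simultaneously.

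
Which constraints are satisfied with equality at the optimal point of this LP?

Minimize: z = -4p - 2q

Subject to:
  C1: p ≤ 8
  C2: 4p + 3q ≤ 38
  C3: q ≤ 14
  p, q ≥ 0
Optimal: p = 8, q = 2
Slack at optimum:
  C1: slack = 0 (binding)
  C2: slack = 0 (binding)
  C3: slack = 12
  p ≥ 0: p = 8
  q ≥ 0: q = 2
Binding constraints: C1, C2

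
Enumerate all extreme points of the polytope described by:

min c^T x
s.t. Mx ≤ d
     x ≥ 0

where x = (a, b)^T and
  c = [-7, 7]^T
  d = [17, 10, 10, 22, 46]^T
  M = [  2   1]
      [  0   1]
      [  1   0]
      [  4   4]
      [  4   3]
Each vertex is the intersection of two constraint boundaries that also satisfies all remaining constraints:
  a = 0 and b = 0 → (0, 0)
  4a + 4b = 22 and b = 0 → (5.5, 0)
  4a + 4b = 22 and a = 0 → (0, 5.5)

Vertices: (0, 0), (5.5, 0), (0, 5.5)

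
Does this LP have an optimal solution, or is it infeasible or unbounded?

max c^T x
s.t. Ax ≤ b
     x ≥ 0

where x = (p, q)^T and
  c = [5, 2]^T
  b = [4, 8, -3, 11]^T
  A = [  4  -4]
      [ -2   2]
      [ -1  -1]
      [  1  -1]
Feasible point: (0, 3) satisfies every constraint, so the LP is feasible.
Direction d = (1, 1): for each constraint row a, a·d ≤ 0 —
  (4)(1) + (-4)(1) = 0 ≤ 0
  (-2)(1) + (2)(1) = 0 ≤ 0
  (-1)(1) + (-1)(1) = -2 ≤ 0
  (1)(1) + (-1)(1) = 0 ≤ 0
and d ≥ 0, so (0, 3) + t·d stays feasible for every t ≥ 0. Along this ray z = 5p + 2q changes by 7 per unit t, so z → +∞.

The LP is unbounded; z can be made arbitrarily large.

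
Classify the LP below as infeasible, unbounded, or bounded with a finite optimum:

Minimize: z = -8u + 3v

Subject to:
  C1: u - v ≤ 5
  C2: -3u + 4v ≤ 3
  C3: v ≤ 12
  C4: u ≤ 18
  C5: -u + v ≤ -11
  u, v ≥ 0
C1 requires u - v ≤ 5, while C5 (-u + v ≤ -11) is equivalent to u - v ≥ 11. Together they would need 11 ≤ u - v ≤ 5, which is impossible since 11 > 5. No point satisfies all constraints.

Infeasible — the constraint set is empty.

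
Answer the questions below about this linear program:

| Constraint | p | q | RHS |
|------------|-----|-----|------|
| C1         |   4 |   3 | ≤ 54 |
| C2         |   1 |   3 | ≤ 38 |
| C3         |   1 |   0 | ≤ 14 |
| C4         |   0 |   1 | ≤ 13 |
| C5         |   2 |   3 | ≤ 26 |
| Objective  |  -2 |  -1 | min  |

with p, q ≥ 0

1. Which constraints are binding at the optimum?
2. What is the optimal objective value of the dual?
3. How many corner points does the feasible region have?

1. C5, q ≥ 0
2. -26 (by strong duality, equal to the primal optimum)
3. 3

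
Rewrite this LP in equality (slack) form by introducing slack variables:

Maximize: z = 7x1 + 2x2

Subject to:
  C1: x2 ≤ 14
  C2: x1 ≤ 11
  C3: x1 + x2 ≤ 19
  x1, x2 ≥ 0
max z = 7x1 + 2x2

s.t.
  x2 + s1 = 14
  x1 + s2 = 11
  x1 + x2 + s3 = 19
  x1, x2, s1, s2, s3 ≥ 0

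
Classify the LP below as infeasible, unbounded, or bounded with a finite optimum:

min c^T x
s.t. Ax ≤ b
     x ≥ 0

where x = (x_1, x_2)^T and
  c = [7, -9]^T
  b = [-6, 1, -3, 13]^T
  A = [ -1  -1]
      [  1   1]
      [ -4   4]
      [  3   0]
One constraint requires x_1 + x_2 ≤ 1, while the constraint -x_1 - x_2 ≤ -6 is equivalent to x_1 + x_2 ≥ 6. Together they would need 6 ≤ x_1 + x_2 ≤ 1, which is impossible since 6 > 1. No point satisfies all constraints.

Infeasible: no point satisfies all constraints simultaneously.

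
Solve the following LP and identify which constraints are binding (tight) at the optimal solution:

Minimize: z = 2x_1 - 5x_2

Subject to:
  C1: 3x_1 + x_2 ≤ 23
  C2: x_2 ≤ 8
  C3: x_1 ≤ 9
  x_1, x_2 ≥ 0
Optimal: x_1 = 0, x_2 = 8
Slack at optimum:
  C1: slack = 15
  C2: slack = 0 (binding)
  C3: slack = 9
  x_1 ≥ 0: x_1 = 0 (binding)
  x_2 ≥ 0: x_2 = 8
Binding constraints: C2, x_1 ≥ 0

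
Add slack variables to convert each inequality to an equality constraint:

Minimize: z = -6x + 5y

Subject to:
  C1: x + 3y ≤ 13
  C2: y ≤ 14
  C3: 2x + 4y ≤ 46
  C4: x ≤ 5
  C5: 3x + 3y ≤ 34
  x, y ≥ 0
min z = -6x + 5y

s.t.
  x + 3y + s1 = 13
  y + s2 = 14
  2x + 4y + s3 = 46
  x + s4 = 5
  3x + 3y + s5 = 34
  x, y, s1, s2, s3, s4, s5 ≥ 0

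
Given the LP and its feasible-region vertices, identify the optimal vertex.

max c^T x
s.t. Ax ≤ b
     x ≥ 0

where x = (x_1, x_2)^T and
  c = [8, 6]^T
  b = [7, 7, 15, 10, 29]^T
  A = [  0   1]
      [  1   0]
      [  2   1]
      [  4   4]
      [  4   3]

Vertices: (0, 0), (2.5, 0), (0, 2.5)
(2.5, 0) with z = 20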